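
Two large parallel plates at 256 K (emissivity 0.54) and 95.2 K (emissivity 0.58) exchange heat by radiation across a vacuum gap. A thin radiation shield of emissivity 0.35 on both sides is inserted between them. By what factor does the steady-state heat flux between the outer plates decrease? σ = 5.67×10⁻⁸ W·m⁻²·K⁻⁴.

Without shield: q₀ = σΔ(T⁴)/(1/ε₁+1/ε₂−1) with denominator 2.576.
With shield the two gaps are in series; the resistances add: (1/ε₁+1/ε_s−1)+(1/ε_s+1/ε₂−1) = 3.709+3.581 = 7.290.
Heat-flux ratio q₀/q = 7.290/2.576.

factor ≈ 2.83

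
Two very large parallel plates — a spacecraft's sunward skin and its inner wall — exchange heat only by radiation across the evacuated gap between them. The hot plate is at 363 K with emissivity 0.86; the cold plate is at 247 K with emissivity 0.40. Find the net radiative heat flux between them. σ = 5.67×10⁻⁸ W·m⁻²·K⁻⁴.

For two infinite grey parallel plates, q = σ(T₁⁴ − T₂⁴)/(1/ε₁ + 1/ε₂ − 1).
T₁⁴ − T₂⁴ = 1.736×10¹⁰ − 3.722×10⁹ = 1.364×10¹⁰ K⁴.
1/ε₁ + 1/ε₂ − 1 = 1.163 + 2.500 − 1 = 2.663.
q = 5.67×10⁻⁸ × 1.364×10¹⁰ / 2.663.

q ≈ 290 W/m²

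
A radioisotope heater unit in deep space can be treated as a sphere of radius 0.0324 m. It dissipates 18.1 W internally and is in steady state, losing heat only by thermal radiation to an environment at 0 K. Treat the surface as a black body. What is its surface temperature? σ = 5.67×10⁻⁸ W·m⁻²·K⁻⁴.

Steady state: internal power = radiated power, P = εσA T⁴.
Radiating area A = 4πr² = 0.01319 m².
T⁴ = P/(εσA) = 18.1/(1.0·5.67×10⁻⁸·0.01319) = 2.420×10¹⁰ K⁴.
T = (2.420×10¹⁰)^(1/4).

T ≈ 394 K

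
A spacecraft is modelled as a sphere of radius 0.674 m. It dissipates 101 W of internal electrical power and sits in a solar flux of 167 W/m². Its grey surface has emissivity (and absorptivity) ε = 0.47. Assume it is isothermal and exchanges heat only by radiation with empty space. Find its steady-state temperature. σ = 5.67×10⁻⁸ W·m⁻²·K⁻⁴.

T ≈ 193 K

At steady state, absorbed solar power + internal power = radiated power.
Absorbed: α·S·A_cross = 0.47·167·1.427 = 112.0 W (cross-section πr²).
Total input = 112.0 + 101 = 213.0 W.
Radiated: εσ·A_surf·T⁴ with A_surf = 4πr² = 5.709 m².
T⁴ = 213.0/(0.47·5.67×10⁻⁸·5.709) = 1.400×10⁹ K⁴.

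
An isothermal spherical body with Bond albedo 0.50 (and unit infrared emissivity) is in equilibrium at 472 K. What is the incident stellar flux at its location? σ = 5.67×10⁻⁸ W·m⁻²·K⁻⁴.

S ≈ 22500 W/m²

(1−a)S·πr² = σ·4πr²·T⁴ ⇒ S = 4σT⁴/(1−a).
S = 4·5.67×10⁻⁸·4.963×10¹⁰/0.500.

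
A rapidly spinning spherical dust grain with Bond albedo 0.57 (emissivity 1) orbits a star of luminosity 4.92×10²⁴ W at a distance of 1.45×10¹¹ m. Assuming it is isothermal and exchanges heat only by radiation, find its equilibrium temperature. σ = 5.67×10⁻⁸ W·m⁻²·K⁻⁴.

T ≈ 77.1 K

First find the stellar flux at distance d: S = L/(4πd²) = 4.92×10²⁴/(4π·(1.45×10¹¹)²) = 18.62 W/m².
For an isothermal sphere, absorbed (1−a)S·πr² = emitted σ·4πr²·T⁴, so T⁴ = (1−a)S/(4σ).
T⁴ = 0.430·18.62/(4·5.67×10⁻⁸) = 3.531×10⁷ K⁴.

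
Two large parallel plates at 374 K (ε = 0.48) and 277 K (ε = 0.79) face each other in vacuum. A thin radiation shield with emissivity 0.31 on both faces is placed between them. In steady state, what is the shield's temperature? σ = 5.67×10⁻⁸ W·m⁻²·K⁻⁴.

In steady state the net flux on the hot side equals that on the cold side.
σ(T₁⁴−T_s⁴)/D₁ = σ(T_s⁴−T₂⁴)/D₂, with D₁ = 1/ε₁+1/ε_s−1 = 4.309, D₂ = 1/ε_s+1/ε₂−1 = 3.492.
Solve for T_s⁴: T_s⁴ = (D₂·T₁⁴ + D₁·T₂⁴)/(D₁+D₂) = 1.201×10¹⁰ K⁴.

T_s ≈ 331 K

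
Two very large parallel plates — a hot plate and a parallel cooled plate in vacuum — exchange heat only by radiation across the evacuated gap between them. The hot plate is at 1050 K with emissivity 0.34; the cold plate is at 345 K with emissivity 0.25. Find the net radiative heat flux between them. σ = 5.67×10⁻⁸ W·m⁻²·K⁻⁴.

For two infinite grey parallel plates, q = σ(T₁⁴ − T₂⁴)/(1/ε₁ + 1/ε₂ − 1).
T₁⁴ − T₂⁴ = 1.216×10¹² − 1.417×10¹⁰ = 1.201×10¹² K⁴.
1/ε₁ + 1/ε₂ − 1 = 2.941 + 4.000 − 1 = 5.941.
q = 5.67×10⁻⁸ × 1.201×10¹² / 5.941.

q ≈ 11500 W/m²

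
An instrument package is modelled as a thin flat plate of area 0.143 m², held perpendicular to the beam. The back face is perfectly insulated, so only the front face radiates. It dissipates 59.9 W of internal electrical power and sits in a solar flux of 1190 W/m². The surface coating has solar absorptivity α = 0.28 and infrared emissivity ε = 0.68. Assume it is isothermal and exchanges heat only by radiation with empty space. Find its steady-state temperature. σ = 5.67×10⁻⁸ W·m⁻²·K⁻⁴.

T ≈ 374 K

At steady state, absorbed solar power + internal power = radiated power.
Absorbed: α·S·A_cross = 0.28·1190·0.1430 = 47.65 W (cross-section A).
Total input = 47.65 + 59.9 = 107.5 W.
Radiated: εσ·A_surf·T⁴ with A_surf = A = 0.1430 m².
T⁴ = 107.5/(0.68·5.67×10⁻⁸·0.1430) = 1.951×10¹⁰ K⁴.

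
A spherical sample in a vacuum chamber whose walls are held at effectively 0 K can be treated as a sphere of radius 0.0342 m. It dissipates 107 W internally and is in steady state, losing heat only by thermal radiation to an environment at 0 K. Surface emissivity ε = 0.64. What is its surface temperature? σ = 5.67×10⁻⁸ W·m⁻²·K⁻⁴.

Steady state: internal power = radiated power, P = εσA T⁴.
Radiating area A = 4πr² = 0.01470 m².
T⁴ = P/(εσA) = 107/(0.64·5.67×10⁻⁸·0.01470) = 2.006×10¹¹ K⁴.
T = (2.006×10¹¹)^(1/4).

T ≈ 669 K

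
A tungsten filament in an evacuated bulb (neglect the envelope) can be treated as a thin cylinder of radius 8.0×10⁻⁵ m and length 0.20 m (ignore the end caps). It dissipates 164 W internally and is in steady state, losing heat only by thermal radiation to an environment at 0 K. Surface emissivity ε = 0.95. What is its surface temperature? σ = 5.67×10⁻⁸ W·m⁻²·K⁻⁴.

Steady state: internal power = radiated power, P = εσA T⁴.
Radiating area A = 2πrL = 1.005×10⁻⁴ m².
T⁴ = P/(εσA) = 164/(0.95·5.67×10⁻⁸·1.005×10⁻⁴) = 3.029×10¹³ K⁴.
T = (3.029×10¹³)^(1/4).

T ≈ 2350 K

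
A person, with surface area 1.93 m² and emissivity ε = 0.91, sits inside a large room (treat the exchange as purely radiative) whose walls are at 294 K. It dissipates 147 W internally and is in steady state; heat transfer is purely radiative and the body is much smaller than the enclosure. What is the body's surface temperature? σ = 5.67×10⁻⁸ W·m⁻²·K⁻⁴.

T ≈ 308 K

For a small grey body in a large enclosure, net radiated power = εσA(T⁴ − T_w⁴).
Steady state: P = εσA(T⁴ − T_w⁴) with A = 1.93 m².
T⁴ = P/(εσA) + T_w⁴ = 147/(0.91·5.67×10⁻⁸·1.930) + (294)⁴
    = 1.476×10⁹ + 7.471×10⁹ = 8.947×10⁹ K⁴.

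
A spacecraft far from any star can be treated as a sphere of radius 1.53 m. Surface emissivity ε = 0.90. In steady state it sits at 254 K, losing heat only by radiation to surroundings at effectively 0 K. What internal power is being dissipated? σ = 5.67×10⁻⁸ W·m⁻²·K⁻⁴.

P ≈ 6250 W

Steady state: P = εσA T⁴.
A = 4πr² = 29.42 m²; T⁴ = (254)⁴ = 4.162×10⁹ K⁴.
P = 0.90 × 5.67×10⁻⁸ × 29.42 × 4.162×10⁹.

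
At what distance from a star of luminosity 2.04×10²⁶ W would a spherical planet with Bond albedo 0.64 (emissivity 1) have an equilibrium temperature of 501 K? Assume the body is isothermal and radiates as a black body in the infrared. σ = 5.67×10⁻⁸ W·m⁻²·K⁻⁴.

For an isothermal black-emitting sphere, (1−a)S·πr² = σ·4πr²·T⁴ ⇒ S = 4σT⁴/(1−a).
S = 4·5.67×10⁻⁸·(501)⁴/0.360 = 39690 W/m².
Flux falls as S = L/(4πd²), so d = √(L/(4πS)) = √(2.04×10²⁶/(4π·39690)).

d ≈ 2.02×10¹⁰ m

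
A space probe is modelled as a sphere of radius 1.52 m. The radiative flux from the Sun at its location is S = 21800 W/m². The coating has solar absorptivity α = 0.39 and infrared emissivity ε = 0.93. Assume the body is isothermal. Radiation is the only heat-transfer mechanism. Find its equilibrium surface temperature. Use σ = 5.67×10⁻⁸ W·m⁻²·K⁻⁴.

T ≈ 448 K

At equilibrium, absorbed power = emitted power.
Absorbing cross-section = πr² = 7.258 m²; emitting surface = 4πr² = 29.03 m² (ratio 4).
αS·A_cross = εσ·A_surf·T⁴  ⇒  T⁴ = αS/(ε·4σ).
T⁴ = 0.390·21800/(0.93·4·5.67×10⁻⁸) = 4.031×10¹⁰ K⁴.
T = (4.031×10¹⁰)^(1/4).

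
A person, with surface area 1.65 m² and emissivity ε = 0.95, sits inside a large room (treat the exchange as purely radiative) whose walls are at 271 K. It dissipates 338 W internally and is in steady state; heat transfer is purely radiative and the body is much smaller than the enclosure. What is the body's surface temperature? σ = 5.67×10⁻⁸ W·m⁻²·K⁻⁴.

T ≈ 310 K

For a small grey body in a large enclosure, net radiated power = εσA(T⁴ − T_w⁴).
Steady state: P = εσA(T⁴ − T_w⁴) with A = 1.65 m².
T⁴ = P/(εσA) + T_w⁴ = 338/(0.95·5.67×10⁻⁸·1.650) + (271)⁴
    = 3.803×10⁹ + 5.394×10⁹ = 9.197×10⁹ K⁴.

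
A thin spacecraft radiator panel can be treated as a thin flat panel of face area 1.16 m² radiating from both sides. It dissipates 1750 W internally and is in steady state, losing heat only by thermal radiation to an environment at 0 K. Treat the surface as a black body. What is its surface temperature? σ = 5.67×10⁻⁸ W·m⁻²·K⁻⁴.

T ≈ 340 K

Steady state: internal power = radiated power, P = εσA T⁴.
Radiating area A = 2·1.16 = 2.320 m².
T⁴ = P/(εσA) = 1750/(1.0·5.67×10⁻⁸·2.320) = 1.330×10¹⁰ K⁴.
T = (1.330×10¹⁰)^(1/4).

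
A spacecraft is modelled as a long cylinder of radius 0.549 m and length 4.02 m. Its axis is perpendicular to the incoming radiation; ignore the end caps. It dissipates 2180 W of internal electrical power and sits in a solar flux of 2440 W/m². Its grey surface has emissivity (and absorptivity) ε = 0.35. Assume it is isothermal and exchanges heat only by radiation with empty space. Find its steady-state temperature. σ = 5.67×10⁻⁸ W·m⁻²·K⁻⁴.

At steady state, absorbed solar power + internal power = radiated power.
Absorbed: α·S·A_cross = 0.35·2440·4.414 = 3770 W (cross-section 2rL).
Total input = 3770 + 2180 = 5950 W.
Radiated: εσ·A_surf·T⁴ with A_surf = 2πrL = 13.87 m².
T⁴ = 5950/(0.35·5.67×10⁻⁸·13.87) = 2.162×10¹⁰ K⁴.

T ≈ 383 K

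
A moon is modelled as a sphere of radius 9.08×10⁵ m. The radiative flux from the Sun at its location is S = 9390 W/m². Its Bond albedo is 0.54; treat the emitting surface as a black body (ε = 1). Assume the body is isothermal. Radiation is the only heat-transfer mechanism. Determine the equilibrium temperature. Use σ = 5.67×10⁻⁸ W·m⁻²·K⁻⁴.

T ≈ 371 K

At equilibrium, absorbed power = emitted power.
Absorbing cross-section = πr² = 2.590×10¹² m²; emitting surface = 4πr² = 1.036×10¹³ m² (ratio 4).
(1−a)S·A_cross = εσ·A_surf·T⁴  ⇒  T⁴ = (1−a)S/(4σ).
T⁴ = 0.460·9390/(4·5.67×10⁻⁸) = 1.904×10¹⁰ K⁴.
T = (1.904×10¹⁰)^(1/4).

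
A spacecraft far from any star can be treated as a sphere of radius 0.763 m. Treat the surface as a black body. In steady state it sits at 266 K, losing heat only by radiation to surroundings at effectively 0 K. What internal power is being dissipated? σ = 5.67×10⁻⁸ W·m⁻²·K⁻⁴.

P ≈ 2080 W

Steady state: P = εσA T⁴.
A = 4πr² = 7.316 m²; T⁴ = (266)⁴ = 5.006×10⁹ K⁴.
P = 1.0 × 5.67×10⁻⁸ × 7.316 × 5.006×10⁹.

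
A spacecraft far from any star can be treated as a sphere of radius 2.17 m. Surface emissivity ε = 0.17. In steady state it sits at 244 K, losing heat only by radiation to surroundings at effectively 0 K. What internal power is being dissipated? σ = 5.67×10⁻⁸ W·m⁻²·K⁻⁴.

Steady state: P = εσA T⁴.
A = 4πr² = 59.17 m²; T⁴ = (244)⁴ = 3.545×10⁹ K⁴.
P = 0.17 × 5.67×10⁻⁸ × 59.17 × 3.545×10⁹.

P ≈ 2020 W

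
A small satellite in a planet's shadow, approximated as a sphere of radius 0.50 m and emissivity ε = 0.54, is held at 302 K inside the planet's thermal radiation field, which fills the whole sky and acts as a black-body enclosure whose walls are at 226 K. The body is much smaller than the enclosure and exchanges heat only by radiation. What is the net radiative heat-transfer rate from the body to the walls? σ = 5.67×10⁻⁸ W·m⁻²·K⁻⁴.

P_net ≈ 549 W

For a small grey body in a large enclosure: P_net = εσA(T_body⁴ − T_wall⁴).
A = 4πr² = 3.142 m²; T_body⁴ − T_wall⁴ = 8.318×10⁹ − 2.609×10⁹ = 5.709×10⁹ K⁴.
|P_net| = 0.54·5.67×10⁻⁸·3.142·5.709×10⁹.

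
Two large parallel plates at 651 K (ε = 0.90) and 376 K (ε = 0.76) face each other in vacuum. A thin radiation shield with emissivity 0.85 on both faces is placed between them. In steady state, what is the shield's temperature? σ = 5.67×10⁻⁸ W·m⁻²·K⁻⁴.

T_s ≈ 570 K

In steady state the net flux on the hot side equals that on the cold side.
σ(T₁⁴−T_s⁴)/D₁ = σ(T_s⁴−T₂⁴)/D₂, with D₁ = 1/ε₁+1/ε_s−1 = 1.288, D₂ = 1/ε_s+1/ε₂−1 = 1.492.
Solve for T_s⁴: T_s⁴ = (D₂·T₁⁴ + D₁·T₂⁴)/(D₁+D₂) = 1.057×10¹¹ K⁴.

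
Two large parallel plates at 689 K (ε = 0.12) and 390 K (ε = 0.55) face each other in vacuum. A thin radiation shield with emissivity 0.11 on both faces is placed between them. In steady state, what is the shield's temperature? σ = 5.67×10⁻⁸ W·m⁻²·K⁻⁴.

T_s ≈ 561 K

In steady state the net flux on the hot side equals that on the cold side.
σ(T₁⁴−T_s⁴)/D₁ = σ(T_s⁴−T₂⁴)/D₂, with D₁ = 1/ε₁+1/ε_s−1 = 16.42, D₂ = 1/ε_s+1/ε₂−1 = 9.909.
Solve for T_s⁴: T_s⁴ = (D₂·T₁⁴ + D₁·T₂⁴)/(D₁+D₂) = 9.923×10¹⁰ K⁴.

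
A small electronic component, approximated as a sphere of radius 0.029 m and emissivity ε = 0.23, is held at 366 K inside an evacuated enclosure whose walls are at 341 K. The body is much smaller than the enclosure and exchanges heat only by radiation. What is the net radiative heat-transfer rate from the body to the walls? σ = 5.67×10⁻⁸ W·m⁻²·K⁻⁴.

For a small grey body in a large enclosure: P_net = εσA(T_body⁴ − T_wall⁴).
A = 4πr² = 0.01057 m²; T_body⁴ − T_wall⁴ = 1.794×10¹⁰ − 1.352×10¹⁰ = 4.423×10⁹ K⁴.
|P_net| = 0.23·5.67×10⁻⁸·0.01057·4.423×10⁹.

P_net ≈ 0.610 W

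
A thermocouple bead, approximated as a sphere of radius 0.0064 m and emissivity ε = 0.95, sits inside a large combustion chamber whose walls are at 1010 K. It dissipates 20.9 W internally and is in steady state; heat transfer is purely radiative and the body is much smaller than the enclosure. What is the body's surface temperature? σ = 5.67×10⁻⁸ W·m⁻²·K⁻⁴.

For a small grey body in a large enclosure, net radiated power = εσA(T⁴ − T_w⁴).
Steady state: P = εσA(T⁴ − T_w⁴) with A = 4πr² = 5.147×10⁻⁴ m².
T⁴ = P/(εσA) + T_w⁴ = 20.9/(0.95·5.67×10⁻⁸·5.147×10⁻⁴) + (1010)⁴
    = 7.538×10¹¹ + 1.041×10¹² = 1.794×10¹² K⁴.

T ≈ 1160 K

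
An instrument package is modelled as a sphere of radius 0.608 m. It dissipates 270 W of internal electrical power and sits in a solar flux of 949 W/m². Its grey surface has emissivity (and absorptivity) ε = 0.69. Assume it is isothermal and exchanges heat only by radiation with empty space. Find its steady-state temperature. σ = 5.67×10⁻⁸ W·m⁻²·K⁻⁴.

T ≈ 274 K

At steady state, absorbed solar power + internal power = radiated power.
Absorbed: α·S·A_cross = 0.69·949·1.161 = 760.5 W (cross-section πr²).
Total input = 760.5 + 270 = 1030 W.
Radiated: εσ·A_surf·T⁴ with A_surf = 4πr² = 4.645 m².
T⁴ = 1030/(0.69·5.67×10⁻⁸·4.645) = 5.670×10⁹ K⁴.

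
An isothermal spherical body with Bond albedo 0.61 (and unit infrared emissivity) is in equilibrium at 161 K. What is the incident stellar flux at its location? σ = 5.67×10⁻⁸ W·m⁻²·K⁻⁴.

S ≈ 391 W/m²

(1−a)S·πr² = σ·4πr²·T⁴ ⇒ S = 4σT⁴/(1−a).
S = 4·5.67×10⁻⁸·6.719×10⁸/0.390.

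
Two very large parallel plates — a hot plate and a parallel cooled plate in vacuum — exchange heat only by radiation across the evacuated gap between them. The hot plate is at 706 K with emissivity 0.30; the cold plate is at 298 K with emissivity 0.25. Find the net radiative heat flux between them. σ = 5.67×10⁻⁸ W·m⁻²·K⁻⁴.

q ≈ 2150 W/m²

For two infinite grey parallel plates, q = σ(T₁⁴ − T₂⁴)/(1/ε₁ + 1/ε₂ − 1).
T₁⁴ − T₂⁴ = 2.484×10¹¹ − 7.886×10⁹ = 2.406×10¹¹ K⁴.
1/ε₁ + 1/ε₂ − 1 = 3.333 + 4.000 − 1 = 6.333.
q = 5.67×10⁻⁸ × 2.406×10¹¹ / 6.333.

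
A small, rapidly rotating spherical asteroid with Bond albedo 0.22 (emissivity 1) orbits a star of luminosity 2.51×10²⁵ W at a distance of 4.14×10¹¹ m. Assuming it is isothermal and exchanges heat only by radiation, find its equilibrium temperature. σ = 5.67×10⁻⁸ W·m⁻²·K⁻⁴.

T ≈ 79.6 K

First find the stellar flux at distance d: S = L/(4πd²) = 2.51×10²⁵/(4π·(4.14×10¹¹)²) = 11.65 W/m².
For an isothermal sphere, absorbed (1−a)S·πr² = emitted σ·4πr²·T⁴, so T⁴ = (1−a)S/(4σ).
T⁴ = 0.780·11.65/(4·5.67×10⁻⁸) = 4.008×10⁷ K⁴.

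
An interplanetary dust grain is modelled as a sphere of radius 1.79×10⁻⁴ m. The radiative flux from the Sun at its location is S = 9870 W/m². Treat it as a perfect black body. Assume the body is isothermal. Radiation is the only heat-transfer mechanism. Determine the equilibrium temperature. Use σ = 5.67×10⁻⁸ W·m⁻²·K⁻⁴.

T ≈ 457 K

At equilibrium, absorbed power = emitted power.
Absorbing cross-section = πr² = 1.007×10⁻⁷ m²; emitting surface = 4πr² = 4.026×10⁻⁷ m² (ratio 4).
S·A_cross = εσ·A_surf·T⁴  ⇒  T⁴ = S/(4σ).
T⁴ = 1.00·9870/(4·5.67×10⁻⁸) = 4.352×10¹⁰ K⁴.
T = (4.352×10¹⁰)^(1/4).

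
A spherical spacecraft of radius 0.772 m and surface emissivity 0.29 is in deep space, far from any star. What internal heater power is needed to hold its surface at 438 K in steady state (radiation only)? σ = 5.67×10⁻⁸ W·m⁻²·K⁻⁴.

P = εσ·4πr²·T⁴.
4πr² = 7.489 m²; T⁴ = 3.680×10¹⁰ K⁴.
P = 0.29·5.67×10⁻⁸·7.489·3.680×10¹⁰.

P ≈ 4530 W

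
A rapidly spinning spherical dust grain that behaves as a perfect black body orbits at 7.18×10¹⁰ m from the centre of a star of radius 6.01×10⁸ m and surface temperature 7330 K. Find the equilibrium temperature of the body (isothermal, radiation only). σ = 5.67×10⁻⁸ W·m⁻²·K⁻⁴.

The star's surface emits σT_*⁴; at distance d the flux is S = σT_*⁴(R_*/d)².
S = 5.67×10⁻⁸·(7330)⁴·(6.01×10⁸/7.18×10¹⁰)² = 11470 W/m².
For an isothermal sphere T⁴ = (1−a)S/(4σ) = 5.057×10¹⁰ K⁴.

T ≈ 474 K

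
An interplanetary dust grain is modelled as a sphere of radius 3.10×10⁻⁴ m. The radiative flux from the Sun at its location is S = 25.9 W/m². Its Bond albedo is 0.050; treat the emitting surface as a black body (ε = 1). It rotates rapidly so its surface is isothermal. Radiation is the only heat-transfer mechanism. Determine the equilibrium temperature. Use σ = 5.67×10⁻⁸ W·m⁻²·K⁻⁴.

At equilibrium, absorbed power = emitted power.
Absorbing cross-section = πr² = 3.019×10⁻⁷ m²; emitting surface = 4πr² = 1.208×10⁻⁶ m² (ratio 4).
(1−a)S·A_cross = εσ·A_surf·T⁴  ⇒  T⁴ = (1−a)S/(4σ).
T⁴ = 0.950·25.9/(4·5.67×10⁻⁸) = 1.085×10⁸ K⁴.
T = (1.085×10⁸)^(1/4).

T ≈ 102 K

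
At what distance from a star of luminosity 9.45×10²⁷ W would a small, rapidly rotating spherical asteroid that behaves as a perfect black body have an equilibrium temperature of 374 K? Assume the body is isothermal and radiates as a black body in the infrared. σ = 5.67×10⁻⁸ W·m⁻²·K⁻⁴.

For an isothermal black-emitting sphere, (1−a)S·πr² = σ·4πr²·T⁴ ⇒ S = 4σT⁴/(1−a).
S = 4·5.67×10⁻⁸·(374)⁴/1.00 = 4437 W/m².
Flux falls as S = L/(4πd²), so d = √(L/(4πS)) = √(9.45×10²⁷/(4π·4437)).

d ≈ 4.12×10¹¹ m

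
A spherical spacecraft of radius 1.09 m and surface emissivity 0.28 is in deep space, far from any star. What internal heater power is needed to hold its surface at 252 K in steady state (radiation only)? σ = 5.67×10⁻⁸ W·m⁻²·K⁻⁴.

P = εσ·4πr²·T⁴.
4πr² = 14.93 m²; T⁴ = 4.033×10⁹ K⁴.
P = 0.28·5.67×10⁻⁸·14.93·4.033×10⁹.

P ≈ 956 W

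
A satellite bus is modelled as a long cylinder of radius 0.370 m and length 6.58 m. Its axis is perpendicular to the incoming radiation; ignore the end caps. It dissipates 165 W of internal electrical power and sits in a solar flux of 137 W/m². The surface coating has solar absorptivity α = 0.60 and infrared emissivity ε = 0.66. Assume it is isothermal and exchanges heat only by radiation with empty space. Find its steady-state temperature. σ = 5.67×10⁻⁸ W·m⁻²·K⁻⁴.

At steady state, absorbed solar power + internal power = radiated power.
Absorbed: α·S·A_cross = 0.60·137·4.869 = 400.2 W (cross-section 2rL).
Total input = 400.2 + 165 = 565.2 W.
Radiated: εσ·A_surf·T⁴ with A_surf = 2πrL = 15.30 m².
T⁴ = 565.2/(0.66·5.67×10⁻⁸·15.30) = 9.874×10⁸ K⁴.

T ≈ 177 K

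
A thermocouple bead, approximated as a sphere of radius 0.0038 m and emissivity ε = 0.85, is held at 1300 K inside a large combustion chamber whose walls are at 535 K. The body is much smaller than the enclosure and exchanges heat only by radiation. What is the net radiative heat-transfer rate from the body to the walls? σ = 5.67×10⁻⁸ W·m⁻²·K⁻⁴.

P_net ≈ 24.3 W

For a small grey body in a large enclosure: P_net = εσA(T_body⁴ − T_wall⁴).
A = 4πr² = 1.815×10⁻⁴ m²; T_body⁴ − T_wall⁴ = 2.856×10¹² − 8.192×10¹⁰ = 2.774×10¹² K⁴.
|P_net| = 0.85·5.67×10⁻⁸·1.815×10⁻⁴·2.774×10¹².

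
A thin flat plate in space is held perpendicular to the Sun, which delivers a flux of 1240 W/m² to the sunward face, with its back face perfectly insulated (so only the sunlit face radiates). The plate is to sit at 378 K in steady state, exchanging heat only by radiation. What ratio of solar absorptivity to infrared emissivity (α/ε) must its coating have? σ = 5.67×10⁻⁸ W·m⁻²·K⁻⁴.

α/ε ≈ 0.934

Balance: αS·A = εσ·1A·T⁴ ⇒ α/ε = σT⁴/S.
α/ε = 5.67×10⁻⁸·(378)⁴/1240 = 5.67×10⁻⁸·2.042×10¹⁰/1240.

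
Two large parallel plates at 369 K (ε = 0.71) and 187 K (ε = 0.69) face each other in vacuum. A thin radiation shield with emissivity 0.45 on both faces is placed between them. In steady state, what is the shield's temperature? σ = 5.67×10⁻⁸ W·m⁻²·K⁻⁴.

T_s ≈ 316 K

In steady state the net flux on the hot side equals that on the cold side.
σ(T₁⁴−T_s⁴)/D₁ = σ(T_s⁴−T₂⁴)/D₂, with D₁ = 1/ε₁+1/ε_s−1 = 2.631, D₂ = 1/ε_s+1/ε₂−1 = 2.671.
Solve for T_s⁴: T_s⁴ = (D₂·T₁⁴ + D₁·T₂⁴)/(D₁+D₂) = 9.948×10⁹ K⁴.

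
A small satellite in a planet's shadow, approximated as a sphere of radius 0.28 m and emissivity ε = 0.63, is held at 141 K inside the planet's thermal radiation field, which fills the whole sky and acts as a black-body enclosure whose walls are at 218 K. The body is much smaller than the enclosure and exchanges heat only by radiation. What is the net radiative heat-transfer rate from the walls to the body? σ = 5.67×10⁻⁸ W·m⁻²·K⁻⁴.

P_net ≈ 65.6 W

For a small grey body in a large enclosure: P_net = εσA(T_body⁴ − T_wall⁴).
A = 4πr² = 0.9852 m²; T_body⁴ − T_wall⁴ = 3.953×10⁸ − 2.259×10⁹ = -1.863×10⁹ K⁴.
|P_net| = 0.63·5.67×10⁻⁸·0.9852·1.863×10⁹.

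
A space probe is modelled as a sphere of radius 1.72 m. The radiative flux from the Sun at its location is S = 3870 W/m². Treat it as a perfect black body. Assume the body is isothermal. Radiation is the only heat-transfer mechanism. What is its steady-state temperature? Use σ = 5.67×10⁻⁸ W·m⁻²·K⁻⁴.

At equilibrium, absorbed power = emitted power.
Absorbing cross-section = πr² = 9.294 m²; emitting surface = 4πr² = 37.18 m² (ratio 4).
S·A_cross = εσ·A_surf·T⁴  ⇒  T⁴ = S/(4σ).
T⁴ = 1.00·3870/(4·5.67×10⁻⁸) = 1.706×10¹⁰ K⁴.
T = (1.706×10¹⁰)^(1/4).

T ≈ 361 K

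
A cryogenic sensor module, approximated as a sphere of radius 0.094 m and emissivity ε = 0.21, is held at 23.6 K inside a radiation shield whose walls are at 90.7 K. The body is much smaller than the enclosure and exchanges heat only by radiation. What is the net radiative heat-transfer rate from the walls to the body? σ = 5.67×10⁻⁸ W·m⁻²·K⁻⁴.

P_net ≈ 0.0891 W

For a small grey body in a large enclosure: P_net = εσA(T_body⁴ − T_wall⁴).
A = 4πr² = 0.1110 m²; T_body⁴ − T_wall⁴ = 3.102×10⁵ − 6.768×10⁷ = -6.736×10⁷ K⁴.
|P_net| = 0.21·5.67×10⁻⁸·0.1110·6.736×10⁷.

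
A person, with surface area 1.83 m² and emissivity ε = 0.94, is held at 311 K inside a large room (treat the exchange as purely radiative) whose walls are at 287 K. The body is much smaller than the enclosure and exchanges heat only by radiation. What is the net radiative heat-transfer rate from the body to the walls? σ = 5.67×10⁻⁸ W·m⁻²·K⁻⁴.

For a small grey body in a large enclosure: P_net = εσA(T_body⁴ − T_wall⁴).
A = 1.83 m²; T_body⁴ − T_wall⁴ = 9.355×10⁹ − 6.785×10⁹ = 2.570×10⁹ K⁴.
|P_net| = 0.94·5.67×10⁻⁸·1.830·2.570×10⁹.

P_net ≈ 251 W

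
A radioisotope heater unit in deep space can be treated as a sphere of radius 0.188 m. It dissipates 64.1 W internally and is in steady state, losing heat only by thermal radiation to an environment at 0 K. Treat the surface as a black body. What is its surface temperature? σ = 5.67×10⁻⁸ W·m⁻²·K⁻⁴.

Steady state: internal power = radiated power, P = εσA T⁴.
Radiating area A = 4πr² = 0.4441 m².
T⁴ = P/(εσA) = 64.1/(1.0·5.67×10⁻⁸·0.4441) = 2.545×10⁹ K⁴.
T = (2.545×10⁹)^(1/4).

T ≈ 225 K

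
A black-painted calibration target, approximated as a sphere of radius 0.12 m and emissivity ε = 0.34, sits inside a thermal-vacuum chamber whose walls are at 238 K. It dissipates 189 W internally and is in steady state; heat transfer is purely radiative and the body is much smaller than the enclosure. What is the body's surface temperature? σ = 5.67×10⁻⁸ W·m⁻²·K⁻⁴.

T ≈ 489 K

For a small grey body in a large enclosure, net radiated power = εσA(T⁴ − T_w⁴).
Steady state: P = εσA(T⁴ − T_w⁴) with A = 4πr² = 0.1810 m².
T⁴ = P/(εσA) + T_w⁴ = 189/(0.34·5.67×10⁻⁸·0.1810) + (238)⁴
    = 5.418×10¹⁰ + 3.209×10⁹ = 5.739×10¹⁰ K⁴.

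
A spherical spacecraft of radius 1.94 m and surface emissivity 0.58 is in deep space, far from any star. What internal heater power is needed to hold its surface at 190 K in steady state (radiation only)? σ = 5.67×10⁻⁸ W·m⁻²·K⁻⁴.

P = εσ·4πr²·T⁴.
4πr² = 47.29 m²; T⁴ = 1.303×10⁹ K⁴.
P = 0.58·5.67×10⁻⁸·47.29·1.303×10⁹.

P ≈ 2030 W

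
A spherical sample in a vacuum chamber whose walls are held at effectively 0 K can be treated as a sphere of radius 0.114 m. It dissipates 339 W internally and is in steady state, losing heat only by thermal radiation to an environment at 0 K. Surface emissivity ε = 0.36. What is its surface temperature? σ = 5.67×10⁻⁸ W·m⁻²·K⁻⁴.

T ≈ 565 K

Steady state: internal power = radiated power, P = εσA T⁴.
Radiating area A = 4πr² = 0.1633 m².
T⁴ = P/(εσA) = 339/(0.36·5.67×10⁻⁸·0.1633) = 1.017×10¹¹ K⁴.
T = (1.017×10¹¹)^(1/4).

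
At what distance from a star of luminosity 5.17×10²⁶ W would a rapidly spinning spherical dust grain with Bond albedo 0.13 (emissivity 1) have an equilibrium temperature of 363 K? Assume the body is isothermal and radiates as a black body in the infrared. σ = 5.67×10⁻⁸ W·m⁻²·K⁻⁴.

For an isothermal black-emitting sphere, (1−a)S·πr² = σ·4πr²·T⁴ ⇒ S = 4σT⁴/(1−a).
S = 4·5.67×10⁻⁸·(363)⁴/0.870 = 4526 W/m².
Flux falls as S = L/(4πd²), so d = √(L/(4πS)) = √(5.17×10²⁶/(4π·4526)).

d ≈ 9.53×10¹⁰ m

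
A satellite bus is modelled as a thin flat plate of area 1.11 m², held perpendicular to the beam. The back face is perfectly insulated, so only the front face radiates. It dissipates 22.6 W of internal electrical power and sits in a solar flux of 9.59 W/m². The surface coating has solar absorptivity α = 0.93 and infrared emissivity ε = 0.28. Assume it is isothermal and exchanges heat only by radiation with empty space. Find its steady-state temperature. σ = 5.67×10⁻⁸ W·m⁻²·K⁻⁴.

T ≈ 207 K

At steady state, absorbed solar power + internal power = radiated power.
Absorbed: α·S·A_cross = 0.93·9.59·1.110 = 9.900 W (cross-section A).
Total input = 9.900 + 22.6 = 32.50 W.
Radiated: εσ·A_surf·T⁴ with A_surf = A = 1.110 m².
T⁴ = 32.50/(0.28·5.67×10⁻⁸·1.110) = 1.844×10⁹ K⁴.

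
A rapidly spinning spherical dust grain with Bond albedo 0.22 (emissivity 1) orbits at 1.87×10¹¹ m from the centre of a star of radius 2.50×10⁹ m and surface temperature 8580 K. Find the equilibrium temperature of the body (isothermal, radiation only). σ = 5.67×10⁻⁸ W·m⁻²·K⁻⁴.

T ≈ 659 K

The star's surface emits σT_*⁴; at distance d the flux is S = σT_*⁴(R_*/d)².
S = 5.67×10⁻⁸·(8580)⁴·(2.50×10⁹/1.87×10¹¹)² = 54920 W/m².
For an isothermal sphere T⁴ = (1−a)S/(4σ) = 1.889×10¹¹ K⁴.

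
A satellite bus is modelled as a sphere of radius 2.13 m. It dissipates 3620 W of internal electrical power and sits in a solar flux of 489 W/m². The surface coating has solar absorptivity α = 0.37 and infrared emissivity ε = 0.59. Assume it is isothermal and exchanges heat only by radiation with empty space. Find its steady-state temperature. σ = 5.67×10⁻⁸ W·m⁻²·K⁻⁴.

T ≈ 239 K

At steady state, absorbed solar power + internal power = radiated power.
Absorbed: α·S·A_cross = 0.37·489·14.25 = 2579 W (cross-section πr²).
Total input = 2579 + 3620 = 6199 W.
Radiated: εσ·A_surf·T⁴ with A_surf = 4πr² = 57.01 m².
T⁴ = 6199/(0.59·5.67×10⁻⁸·57.01) = 3.250×10⁹ K⁴.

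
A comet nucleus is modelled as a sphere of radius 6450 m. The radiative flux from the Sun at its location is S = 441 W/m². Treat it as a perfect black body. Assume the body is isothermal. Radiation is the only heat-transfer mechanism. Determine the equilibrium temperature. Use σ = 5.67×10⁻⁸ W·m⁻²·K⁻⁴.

At equilibrium, absorbed power = emitted power.
Absorbing cross-section = πr² = 1.307×10⁸ m²; emitting surface = 4πr² = 5.228×10⁸ m² (ratio 4).
S·A_cross = εσ·A_surf·T⁴  ⇒  T⁴ = S/(4σ).
T⁴ = 1.00·441/(4·5.67×10⁻⁸) = 1.944×10⁹ K⁴.
T = (1.944×10⁹)^(1/4).

T ≈ 210 K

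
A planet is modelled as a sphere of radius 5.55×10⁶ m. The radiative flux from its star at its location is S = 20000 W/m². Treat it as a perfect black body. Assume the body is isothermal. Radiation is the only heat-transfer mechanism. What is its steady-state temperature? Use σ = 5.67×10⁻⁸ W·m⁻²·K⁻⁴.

At equilibrium, absorbed power = emitted power.
Absorbing cross-section = πr² = 9.677×10¹³ m²; emitting surface = 4πr² = 3.871×10¹⁴ m² (ratio 4).
S·A_cross = εσ·A_surf·T⁴  ⇒  T⁴ = S/(4σ).
T⁴ = 1.00·20000/(4·5.67×10⁻⁸) = 8.818×10¹⁰ K⁴.
T = (8.818×10¹⁰)^(1/4).

T ≈ 545 K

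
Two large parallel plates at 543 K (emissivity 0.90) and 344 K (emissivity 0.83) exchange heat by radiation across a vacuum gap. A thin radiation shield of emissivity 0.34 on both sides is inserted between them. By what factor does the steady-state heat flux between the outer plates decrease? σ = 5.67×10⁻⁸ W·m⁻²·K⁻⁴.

factor ≈ 4.71

Without shield: q₀ = σΔ(T⁴)/(1/ε₁+1/ε₂−1) with denominator 1.316.
With shield the two gaps are in series; the resistances add: (1/ε₁+1/ε_s−1)+(1/ε_s+1/ε₂−1) = 3.052+3.146 = 6.198.
Heat-flux ratio q₀/q = 6.198/1.316.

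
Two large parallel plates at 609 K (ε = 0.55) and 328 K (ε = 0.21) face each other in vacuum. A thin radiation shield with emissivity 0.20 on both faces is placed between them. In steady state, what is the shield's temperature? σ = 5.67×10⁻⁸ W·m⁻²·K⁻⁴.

In steady state the net flux on the hot side equals that on the cold side.
σ(T₁⁴−T_s⁴)/D₁ = σ(T_s⁴−T₂⁴)/D₂, with D₁ = 1/ε₁+1/ε_s−1 = 5.818, D₂ = 1/ε_s+1/ε₂−1 = 8.762.
Solve for T_s⁴: T_s⁴ = (D₂·T₁⁴ + D₁·T₂⁴)/(D₁+D₂) = 8.728×10¹⁰ K⁴.

T_s ≈ 544 K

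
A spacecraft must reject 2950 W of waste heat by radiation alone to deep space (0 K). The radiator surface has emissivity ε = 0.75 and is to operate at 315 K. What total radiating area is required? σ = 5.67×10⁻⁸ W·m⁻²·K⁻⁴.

A ≈ 7.05 m²

P = εσA T⁴ ⇒ A = P/(εσT⁴).
T⁴ = 9.846×10⁹ K⁴.
A = 2950/(0.75 × 5.67×10⁻⁸ × 9.846×10⁹).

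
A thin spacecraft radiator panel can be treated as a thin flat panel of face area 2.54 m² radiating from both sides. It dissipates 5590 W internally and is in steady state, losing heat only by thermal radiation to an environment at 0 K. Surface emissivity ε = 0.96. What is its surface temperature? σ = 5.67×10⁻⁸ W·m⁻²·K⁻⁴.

T ≈ 377 K

Steady state: internal power = radiated power, P = εσA T⁴.
Radiating area A = 2·2.54 = 5.080 m².
T⁴ = P/(εσA) = 5590/(0.96·5.67×10⁻⁸·5.080) = 2.022×10¹⁰ K⁴.
T = (2.022×10¹⁰)^(1/4).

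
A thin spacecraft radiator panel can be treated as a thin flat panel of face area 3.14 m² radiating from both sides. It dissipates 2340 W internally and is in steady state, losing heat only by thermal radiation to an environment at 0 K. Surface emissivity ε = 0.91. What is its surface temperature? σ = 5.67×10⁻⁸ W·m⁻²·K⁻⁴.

Steady state: internal power = radiated power, P = εσA T⁴.
Radiating area A = 2·3.14 = 6.280 m².
T⁴ = P/(εσA) = 2340/(0.91·5.67×10⁻⁸·6.280) = 7.222×10⁹ K⁴.
T = (7.222×10⁹)^(1/4).

T ≈ 292 K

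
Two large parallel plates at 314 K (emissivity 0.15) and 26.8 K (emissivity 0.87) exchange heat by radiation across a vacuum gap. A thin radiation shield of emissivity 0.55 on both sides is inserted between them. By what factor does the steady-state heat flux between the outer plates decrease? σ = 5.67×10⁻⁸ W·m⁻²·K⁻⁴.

Without shield: q₀ = σΔ(T⁴)/(1/ε₁+1/ε₂−1) with denominator 6.816.
With shield the two gaps are in series; the resistances add: (1/ε₁+1/ε_s−1)+(1/ε_s+1/ε₂−1) = 7.485+1.968 = 9.452.
Heat-flux ratio q₀/q = 9.452/6.816.

factor ≈ 1.39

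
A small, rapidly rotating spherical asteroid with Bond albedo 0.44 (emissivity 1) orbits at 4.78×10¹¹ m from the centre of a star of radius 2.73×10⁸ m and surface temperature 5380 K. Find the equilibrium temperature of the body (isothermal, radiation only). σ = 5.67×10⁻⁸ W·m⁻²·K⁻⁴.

T ≈ 78.6 K

The star's surface emits σT_*⁴; at distance d the flux is S = σT_*⁴(R_*/d)².
S = 5.67×10⁻⁸·(5380)⁴·(2.73×10⁸/4.78×10¹¹)² = 15.49 W/m².
For an isothermal sphere T⁴ = (1−a)S/(4σ) = 3.826×10⁷ K⁴.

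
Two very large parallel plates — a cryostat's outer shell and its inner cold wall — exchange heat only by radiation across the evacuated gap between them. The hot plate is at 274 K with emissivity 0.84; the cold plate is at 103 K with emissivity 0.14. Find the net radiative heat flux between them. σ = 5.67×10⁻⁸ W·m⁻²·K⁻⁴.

q ≈ 42.7 W/m²

For two infinite grey parallel plates, q = σ(T₁⁴ − T₂⁴)/(1/ε₁ + 1/ε₂ − 1).
T₁⁴ − T₂⁴ = 5.636×10⁹ − 1.126×10⁸ = 5.524×10⁹ K⁴.
1/ε₁ + 1/ε₂ − 1 = 1.190 + 7.143 − 1 = 7.333.
q = 5.67×10⁻⁸ × 5.524×10⁹ / 7.333.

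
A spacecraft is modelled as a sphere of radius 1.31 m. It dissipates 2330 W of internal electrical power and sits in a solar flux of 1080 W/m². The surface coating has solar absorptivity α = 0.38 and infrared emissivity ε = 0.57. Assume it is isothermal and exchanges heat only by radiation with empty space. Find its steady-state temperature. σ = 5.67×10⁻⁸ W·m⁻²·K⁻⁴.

T ≈ 284 K

At steady state, absorbed solar power + internal power = radiated power.
Absorbed: α·S·A_cross = 0.38·1080·5.391 = 2213 W (cross-section πr²).
Total input = 2213 + 2330 = 4543 W.
Radiated: εσ·A_surf·T⁴ with A_surf = 4πr² = 21.57 m².
T⁴ = 4543/(0.57·5.67×10⁻⁸·21.57) = 6.518×10⁹ K⁴.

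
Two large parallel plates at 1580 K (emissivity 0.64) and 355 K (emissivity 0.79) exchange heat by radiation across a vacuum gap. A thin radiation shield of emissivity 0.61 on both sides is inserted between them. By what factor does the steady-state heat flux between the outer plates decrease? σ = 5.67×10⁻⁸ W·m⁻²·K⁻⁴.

factor ≈ 2.25

Without shield: q₀ = σΔ(T⁴)/(1/ε₁+1/ε₂−1) with denominator 1.828.
With shield the two gaps are in series; the resistances add: (1/ε₁+1/ε_s−1)+(1/ε_s+1/ε₂−1) = 2.202+1.905 = 4.107.
Heat-flux ratio q₀/q = 4.107/1.828.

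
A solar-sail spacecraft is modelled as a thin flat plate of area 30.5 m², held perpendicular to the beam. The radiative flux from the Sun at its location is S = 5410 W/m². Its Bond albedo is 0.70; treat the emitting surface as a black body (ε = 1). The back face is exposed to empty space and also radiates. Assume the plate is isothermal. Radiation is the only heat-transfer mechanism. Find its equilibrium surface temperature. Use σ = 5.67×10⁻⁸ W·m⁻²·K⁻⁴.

T ≈ 346 K

At equilibrium, absorbed power = emitted power.
Absorbing cross-section = A = 30.50 m²; emitting surface = 2A = 61.00 m² (ratio 2).
(1−a)S·A_cross = εσ·A_surf·T⁴  ⇒  T⁴ = (1−a)S/(2σ).
T⁴ = 0.300·5410/(2·5.67×10⁻⁸) = 1.431×10¹⁰ K⁴.
T = (1.431×10¹⁰)^(1/4).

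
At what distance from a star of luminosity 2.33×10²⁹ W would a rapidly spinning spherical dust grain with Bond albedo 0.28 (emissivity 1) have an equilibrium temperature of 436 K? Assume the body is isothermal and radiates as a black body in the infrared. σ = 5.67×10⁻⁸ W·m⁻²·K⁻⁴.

For an isothermal black-emitting sphere, (1−a)S·πr² = σ·4πr²·T⁴ ⇒ S = 4σT⁴/(1−a).
S = 4·5.67×10⁻⁸·(436)⁴/0.720 = 11380 W/m².
Flux falls as S = L/(4πd²), so d = √(L/(4πS)) = √(2.33×10²⁹/(4π·11380)).

d ≈ 1.28×10¹² m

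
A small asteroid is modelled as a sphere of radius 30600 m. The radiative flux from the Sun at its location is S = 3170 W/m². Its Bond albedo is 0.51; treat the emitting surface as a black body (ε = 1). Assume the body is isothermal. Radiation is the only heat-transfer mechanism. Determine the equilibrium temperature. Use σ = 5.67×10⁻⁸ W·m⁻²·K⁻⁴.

T ≈ 288 K

At equilibrium, absorbed power = emitted power.
Absorbing cross-section = πr² = 2.942×10⁹ m²; emitting surface = 4πr² = 1.177×10¹⁰ m² (ratio 4).
(1−a)S·A_cross = εσ·A_surf·T⁴  ⇒  T⁴ = (1−a)S/(4σ).
T⁴ = 0.490·3170/(4·5.67×10⁻⁸) = 6.849×10⁹ K⁴.
T = (6.849×10⁹)^(1/4).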